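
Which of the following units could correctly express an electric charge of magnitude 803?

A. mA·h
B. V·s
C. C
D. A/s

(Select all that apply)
A, C

electric charge has SI base units: A * s

Checking each option against A * s:
  A. mA·h: ✓ matches
  B. V·s: ✗ does not match
  C. C: ✓ matches
  D. A/s: ✗ does not match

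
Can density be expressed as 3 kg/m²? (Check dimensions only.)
No

density has SI base units: kg / m^3
kg/m² does NOT reduce to kg / m^3; a valid unit for density would be e.g. kg/m³.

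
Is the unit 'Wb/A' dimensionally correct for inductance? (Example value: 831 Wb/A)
Yes

inductance has SI base units: kg * m^2 / (A^2 * s^2)
Wb/A reduces to the same SI base units, so it is a valid unit for inductance.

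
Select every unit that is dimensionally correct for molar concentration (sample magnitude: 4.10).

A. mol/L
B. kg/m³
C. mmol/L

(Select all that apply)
A, C

molar concentration has SI base units: mol / m^3

Checking each option against mol / m^3:
  A. mol/L: ✓ matches
  B. kg/m³: ✗ does not match
  C. mmol/L: ✓ matches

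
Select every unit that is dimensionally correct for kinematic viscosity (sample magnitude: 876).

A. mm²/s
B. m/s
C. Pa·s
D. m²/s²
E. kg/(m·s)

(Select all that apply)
A

kinematic viscosity has SI base units: m^2 / s

Checking each option against m^2 / s:
  A. mm²/s: ✓ matches
  B. m/s: ✗ does not match
  C. Pa·s: ✗ does not match
  D. m²/s²: ✗ does not match
  E. kg/(m·s): ✗ does not match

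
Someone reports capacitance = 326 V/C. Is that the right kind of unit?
No

capacitance has SI base units: A^2 * s^4 / (kg * m^2)
V/C does NOT reduce to A^2 * s^4 / (kg * m^2); a valid unit for capacitance would be e.g. F.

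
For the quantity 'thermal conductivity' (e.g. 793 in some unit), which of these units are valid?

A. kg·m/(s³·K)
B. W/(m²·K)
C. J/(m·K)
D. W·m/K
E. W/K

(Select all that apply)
A

thermal conductivity has SI base units: kg * m / (s^3 * K)

Checking each option against kg * m / (s^3 * K):
  A. kg·m/(s³·K): ✓ matches
  B. W/(m²·K): ✗ does not match
  C. J/(m·K): ✗ does not match
  D. W·m/K: ✗ does not match
  E. W/K: ✗ does not match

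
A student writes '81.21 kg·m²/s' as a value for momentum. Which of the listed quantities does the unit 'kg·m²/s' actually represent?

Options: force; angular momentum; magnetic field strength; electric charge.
angular momentum

momentum should have units dimensionally equivalent to kg * m / s (e.g. kg·m/s).
The given unit 'kg·m²/s' reduces to kg * m^2 / s. Of the listed options, that is the dimensionality of angular momentum.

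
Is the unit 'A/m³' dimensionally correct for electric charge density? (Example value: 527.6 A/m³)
No

electric charge density has SI base units: A * s / m^3
A/m³ does NOT reduce to A * s / m^3; a valid unit for electric charge density would be e.g. C/m³.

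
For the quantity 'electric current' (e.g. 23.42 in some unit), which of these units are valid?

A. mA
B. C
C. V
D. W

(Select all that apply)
A

electric current has SI base units: A

Checking each option against A:
  A. mA: ✓ matches
  B. C: ✗ does not match
  C. V: ✗ does not match
  D. W: ✗ does not match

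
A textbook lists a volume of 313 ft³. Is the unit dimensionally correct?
Yes

volume has SI base units: m^3
ft³ reduces to the same SI base units, so it is a valid unit for volume.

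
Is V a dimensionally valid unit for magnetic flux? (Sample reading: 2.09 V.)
No

magnetic flux has SI base units: kg * m^2 / (A * s^2)
V does NOT reduce to kg * m^2 / (A * s^2); a valid unit for magnetic flux would be e.g. Wb.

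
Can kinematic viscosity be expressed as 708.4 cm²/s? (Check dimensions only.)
Yes

kinematic viscosity has SI base units: m^2 / s
cm²/s reduces to the same SI base units, so it is a valid unit for kinematic viscosity.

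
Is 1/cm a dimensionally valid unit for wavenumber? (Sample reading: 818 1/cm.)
Yes

wavenumber has SI base units: 1 / m
1/cm reduces to the same SI base units, so it is a valid unit for wavenumber.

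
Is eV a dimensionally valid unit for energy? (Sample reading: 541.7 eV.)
Yes

energy has SI base units: kg * m^2 / s^2
eV reduces to the same SI base units, so it is a valid unit for energy.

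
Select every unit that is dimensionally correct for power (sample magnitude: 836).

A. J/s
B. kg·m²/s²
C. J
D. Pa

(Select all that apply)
A

power has SI base units: kg * m^2 / s^3

Checking each option against kg * m^2 / s^3:
  A. J/s: ✓ matches
  B. kg·m²/s²: ✗ does not match
  C. J: ✗ does not match
  D. Pa: ✗ does not match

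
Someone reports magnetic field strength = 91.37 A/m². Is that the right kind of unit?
No

magnetic field strength has SI base units: A / m
A/m² does NOT reduce to A / m; a valid unit for magnetic field strength would be e.g. A/m.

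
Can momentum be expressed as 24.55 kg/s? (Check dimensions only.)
No

momentum has SI base units: kg * m / s
kg/s does NOT reduce to kg * m / s; a valid unit for momentum would be e.g. kg·m/s.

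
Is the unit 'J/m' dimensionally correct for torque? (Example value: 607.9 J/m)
No

torque has SI base units: kg * m^2 / s^2
J/m does NOT reduce to kg * m^2 / s^2; a valid unit for torque would be e.g. N·m.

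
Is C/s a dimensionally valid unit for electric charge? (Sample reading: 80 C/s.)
No

electric charge has SI base units: A * s
C/s does NOT reduce to A * s; a valid unit for electric charge would be e.g. C.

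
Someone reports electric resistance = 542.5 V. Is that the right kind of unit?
No

electric resistance has SI base units: kg * m^2 / (A^2 * s^3)
V does NOT reduce to kg * m^2 / (A^2 * s^3); a valid unit for electric resistance would be e.g. Ω.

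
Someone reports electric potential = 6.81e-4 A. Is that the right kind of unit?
No

electric potential has SI base units: kg * m^2 / (A * s^3)
A does NOT reduce to kg * m^2 / (A * s^3); a valid unit for electric potential would be e.g. V.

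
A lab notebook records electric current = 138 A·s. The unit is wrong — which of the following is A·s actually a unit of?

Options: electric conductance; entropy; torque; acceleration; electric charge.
electric charge

electric current should have units dimensionally equivalent to A (e.g. A).
The given unit 'A·s' reduces to A * s. Of the listed options, that is the dimensionality of electric charge.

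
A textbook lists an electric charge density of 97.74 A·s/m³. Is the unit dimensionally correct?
Yes

electric charge density has SI base units: A * s / m^3
A·s/m³ reduces to the same SI base units, so it is a valid unit for electric charge density.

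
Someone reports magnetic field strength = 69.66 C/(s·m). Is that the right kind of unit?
Yes

magnetic field strength has SI base units: A / m
C/(s·m) reduces to the same SI base units, so it is a valid unit for magnetic field strength.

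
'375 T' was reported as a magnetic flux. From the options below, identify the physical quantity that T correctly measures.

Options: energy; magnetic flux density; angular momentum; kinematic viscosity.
magnetic flux density

magnetic flux should have units dimensionally equivalent to kg * m^2 / (A * s^2) (e.g. Wb).
The given unit 'T' reduces to kg / (A * s^2). Of the listed options, that is the dimensionality of magnetic flux density.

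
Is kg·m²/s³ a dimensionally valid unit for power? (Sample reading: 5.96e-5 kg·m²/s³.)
Yes

power has SI base units: kg * m^2 / s^3
kg·m²/s³ reduces to the same SI base units, so it is a valid unit for power.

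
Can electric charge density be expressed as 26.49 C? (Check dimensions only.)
No

electric charge density has SI base units: A * s / m^3
C does NOT reduce to A * s / m^3; a valid unit for electric charge density would be e.g. C/m³.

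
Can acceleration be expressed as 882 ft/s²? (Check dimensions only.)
Yes

acceleration has SI base units: m / s^2
ft/s² reduces to the same SI base units, so it is a valid unit for acceleration.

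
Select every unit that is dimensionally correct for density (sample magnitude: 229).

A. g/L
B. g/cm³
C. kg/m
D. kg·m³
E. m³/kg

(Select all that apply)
A, B

density has SI base units: kg / m^3

Checking each option against kg / m^3:
  A. g/L: ✓ matches
  B. g/cm³: ✓ matches
  C. kg/m: ✗ does not match
  D. kg·m³: ✗ does not match
  E. m³/kg: ✗ does not match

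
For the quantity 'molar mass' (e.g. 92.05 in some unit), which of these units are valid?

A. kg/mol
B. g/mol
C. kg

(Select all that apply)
A, B

molar mass has SI base units: kg / mol

Checking each option against kg / mol:
  A. kg/mol: ✓ matches
  B. g/mol: ✓ matches
  C. kg: ✗ does not match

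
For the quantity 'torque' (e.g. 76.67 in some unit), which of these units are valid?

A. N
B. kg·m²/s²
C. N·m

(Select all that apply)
B, C

torque has SI base units: kg * m^2 / s^2

Checking each option against kg * m^2 / s^2:
  A. N: ✗ does not match
  B. kg·m²/s²: ✓ matches
  C. N·m: ✓ matches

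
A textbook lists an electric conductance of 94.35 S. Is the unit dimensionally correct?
Yes

electric conductance has SI base units: A^2 * s^3 / (kg * m^2)
S reduces to the same SI base units, so it is a valid unit for electric conductance.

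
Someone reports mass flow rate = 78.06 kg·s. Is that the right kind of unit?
No

mass flow rate has SI base units: kg / s
kg·s does NOT reduce to kg / s; a valid unit for mass flow rate would be e.g. kg/s.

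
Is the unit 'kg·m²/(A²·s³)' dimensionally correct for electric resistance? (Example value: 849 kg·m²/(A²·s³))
Yes

electric resistance has SI base units: kg * m^2 / (A^2 * s^3)
kg·m²/(A²·s³) reduces to the same SI base units, so it is a valid unit for electric resistance.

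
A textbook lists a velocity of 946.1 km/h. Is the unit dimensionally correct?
Yes

velocity has SI base units: m / s
km/h reduces to the same SI base units, so it is a valid unit for velocity.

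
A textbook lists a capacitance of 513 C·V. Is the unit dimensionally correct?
No

capacitance has SI base units: A^2 * s^4 / (kg * m^2)
C·V does NOT reduce to A^2 * s^4 / (kg * m^2); a valid unit for capacitance would be e.g. F.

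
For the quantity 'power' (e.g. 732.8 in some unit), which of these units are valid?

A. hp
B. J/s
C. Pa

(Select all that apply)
A, B

power has SI base units: kg * m^2 / s^3

Checking each option against kg * m^2 / s^3:
  A. hp: ✓ matches
  B. J/s: ✓ matches
  C. Pa: ✗ does not match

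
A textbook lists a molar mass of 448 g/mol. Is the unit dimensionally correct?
Yes

molar mass has SI base units: kg / mol
g/mol reduces to the same SI base units, so it is a valid unit for molar mass.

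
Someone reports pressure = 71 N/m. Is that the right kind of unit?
No

pressure has SI base units: kg / (m * s^2)
N/m does NOT reduce to kg / (m * s^2); a valid unit for pressure would be e.g. Pa.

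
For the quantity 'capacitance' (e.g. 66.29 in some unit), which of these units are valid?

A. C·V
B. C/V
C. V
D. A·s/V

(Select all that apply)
B, D

capacitance has SI base units: A^2 * s^4 / (kg * m^2)

Checking each option against A^2 * s^4 / (kg * m^2):
  A. C·V: ✗ does not match
  B. C/V: ✓ matches
  C. V: ✗ does not match
  D. A·s/V: ✓ matches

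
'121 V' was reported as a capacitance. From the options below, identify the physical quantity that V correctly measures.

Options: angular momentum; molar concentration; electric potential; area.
electric potential

capacitance should have units dimensionally equivalent to A^2 * s^4 / (kg * m^2) (e.g. F).
The given unit 'V' reduces to kg * m^2 / (A * s^3). Of the listed options, that is the dimensionality of electric potential.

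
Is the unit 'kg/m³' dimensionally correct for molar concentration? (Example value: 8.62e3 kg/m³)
No

molar concentration has SI base units: mol / m^3
kg/m³ does NOT reduce to mol / m^3; a valid unit for molar concentration would be e.g. mol/m³.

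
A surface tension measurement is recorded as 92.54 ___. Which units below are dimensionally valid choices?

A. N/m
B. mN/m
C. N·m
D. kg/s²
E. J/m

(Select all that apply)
A, B, D

surface tension has SI base units: kg / s^2

Checking each option against kg / s^2:
  A. N/m: ✓ matches
  B. mN/m: ✓ matches
  C. N·m: ✗ does not match
  D. kg/s²: ✓ matches
  E. J/m: ✗ does not match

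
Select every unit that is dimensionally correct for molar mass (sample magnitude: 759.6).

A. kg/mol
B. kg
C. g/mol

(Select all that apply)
A, C

molar mass has SI base units: kg / mol

Checking each option against kg / mol:
  A. kg/mol: ✓ matches
  B. kg: ✗ does not match
  C. g/mol: ✓ matches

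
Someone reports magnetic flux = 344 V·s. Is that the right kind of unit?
Yes

magnetic flux has SI base units: kg * m^2 / (A * s^2)
V·s reduces to the same SI base units, so it is a valid unit for magnetic flux.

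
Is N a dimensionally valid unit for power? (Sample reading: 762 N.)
No

power has SI base units: kg * m^2 / s^3
N does NOT reduce to kg * m^2 / s^3; a valid unit for power would be e.g. W.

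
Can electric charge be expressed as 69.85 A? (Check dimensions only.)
No

electric charge has SI base units: A * s
A does NOT reduce to A * s; a valid unit for electric charge would be e.g. C.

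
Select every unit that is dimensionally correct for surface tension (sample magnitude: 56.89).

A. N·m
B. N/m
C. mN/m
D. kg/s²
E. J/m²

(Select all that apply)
B, C, D, E

surface tension has SI base units: kg / s^2

Checking each option against kg / s^2:
  A. N·m: ✗ does not match
  B. N/m: ✓ matches
  C. mN/m: ✓ matches
  D. kg/s²: ✓ matches
  E. J/m²: ✓ matches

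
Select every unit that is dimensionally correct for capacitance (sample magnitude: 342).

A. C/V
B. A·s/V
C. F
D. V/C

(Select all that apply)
A, B, C

capacitance has SI base units: A^2 * s^4 / (kg * m^2)

Checking each option against A^2 * s^4 / (kg * m^2):
  A. C/V: ✓ matches
  B. A·s/V: ✓ matches
  C. F: ✓ matches
  D. V/C: ✗ does not match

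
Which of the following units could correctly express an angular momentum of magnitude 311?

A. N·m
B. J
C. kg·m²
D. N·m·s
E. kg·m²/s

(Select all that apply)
D, E

angular momentum has SI base units: kg * m^2 / s

Checking each option against kg * m^2 / s:
  A. N·m: ✗ does not match
  B. J: ✗ does not match
  C. kg·m²: ✗ does not match
  D. N·m·s: ✓ matches
  E. kg·m²/s: ✓ matches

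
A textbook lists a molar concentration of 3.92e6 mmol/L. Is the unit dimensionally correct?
Yes

molar concentration has SI base units: mol / m^3
mmol/L reduces to the same SI base units, so it is a valid unit for molar concentration.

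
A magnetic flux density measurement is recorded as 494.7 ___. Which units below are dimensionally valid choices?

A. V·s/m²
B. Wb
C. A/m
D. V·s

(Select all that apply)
A

magnetic flux density has SI base units: kg / (A * s^2)

Checking each option against kg / (A * s^2):
  A. V·s/m²: ✓ matches
  B. Wb: ✗ does not match
  C. A/m: ✗ does not match
  D. V·s: ✗ does not match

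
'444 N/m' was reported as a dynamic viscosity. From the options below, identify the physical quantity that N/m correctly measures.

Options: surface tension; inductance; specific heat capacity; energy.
surface tension

dynamic viscosity should have units dimensionally equivalent to kg / (m * s) (e.g. Pa·s).
The given unit 'N/m' reduces to kg / s^2. Of the listed options, that is the dimensionality of surface tension.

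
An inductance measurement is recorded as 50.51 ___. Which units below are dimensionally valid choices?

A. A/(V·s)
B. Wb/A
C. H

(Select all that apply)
B, C

inductance has SI base units: kg * m^2 / (A^2 * s^2)

Checking each option against kg * m^2 / (A^2 * s^2):
  A. A/(V·s): ✗ does not match
  B. Wb/A: ✓ matches
  C. H: ✓ matches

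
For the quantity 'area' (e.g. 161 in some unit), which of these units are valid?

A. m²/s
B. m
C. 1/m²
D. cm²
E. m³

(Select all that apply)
D

area has SI base units: m^2

Checking each option against m^2:
  A. m²/s: ✗ does not match
  B. m: ✗ does not match
  C. 1/m²: ✗ does not match
  D. cm²: ✓ matches
  E. m³: ✗ does not match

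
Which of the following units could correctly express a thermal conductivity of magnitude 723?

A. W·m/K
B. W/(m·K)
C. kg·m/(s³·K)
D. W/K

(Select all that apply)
B, C

thermal conductivity has SI base units: kg * m / (s^3 * K)

Checking each option against kg * m / (s^3 * K):
  A. W·m/K: ✗ does not match
  B. W/(m·K): ✓ matches
  C. kg·m/(s³·K): ✓ matches
  D. W/K: ✗ does not match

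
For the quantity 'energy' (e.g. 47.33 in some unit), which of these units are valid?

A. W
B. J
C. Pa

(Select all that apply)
B

energy has SI base units: kg * m^2 / s^2

Checking each option against kg * m^2 / s^2:
  A. W: ✗ does not match
  B. J: ✓ matches
  C. Pa: ✗ does not match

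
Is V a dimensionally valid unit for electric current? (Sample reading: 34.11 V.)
No

electric current has SI base units: A
V does NOT reduce to A; a valid unit for electric current would be e.g. A.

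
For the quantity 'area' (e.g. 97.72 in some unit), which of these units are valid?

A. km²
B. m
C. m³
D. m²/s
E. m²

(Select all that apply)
A, E

area has SI base units: m^2

Checking each option against m^2:
  A. km²: ✓ matches
  B. m: ✗ does not match
  C. m³: ✗ does not match
  D. m²/s: ✗ does not match
  E. m²: ✓ matches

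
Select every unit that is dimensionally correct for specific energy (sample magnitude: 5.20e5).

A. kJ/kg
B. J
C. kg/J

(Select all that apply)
A

specific energy has SI base units: m^2 / s^2

Checking each option against m^2 / s^2:
  A. kJ/kg: ✓ matches
  B. J: ✗ does not match
  C. kg/J: ✗ does not match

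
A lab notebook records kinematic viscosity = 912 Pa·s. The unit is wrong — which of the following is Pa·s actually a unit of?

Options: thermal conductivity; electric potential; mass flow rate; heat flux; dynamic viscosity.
dynamic viscosity

kinematic viscosity should have units dimensionally equivalent to m^2 / s (e.g. m²/s).
The given unit 'Pa·s' reduces to kg / (m * s). Of the listed options, that is the dimensionality of dynamic viscosity.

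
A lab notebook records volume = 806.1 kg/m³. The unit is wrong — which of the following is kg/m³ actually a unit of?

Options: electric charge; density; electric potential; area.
density

volume should have units dimensionally equivalent to m^3 (e.g. m³).
The given unit 'kg/m³' reduces to kg / m^3. Of the listed options, that is the dimensionality of density.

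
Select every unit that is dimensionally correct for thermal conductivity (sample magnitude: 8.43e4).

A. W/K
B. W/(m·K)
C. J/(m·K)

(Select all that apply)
B

thermal conductivity has SI base units: kg * m / (s^3 * K)

Checking each option against kg * m / (s^3 * K):
  A. W/K: ✗ does not match
  B. W/(m·K): ✓ matches
  C. J/(m·K): ✗ does not match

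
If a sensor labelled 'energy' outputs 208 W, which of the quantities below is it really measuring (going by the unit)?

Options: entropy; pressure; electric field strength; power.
power

energy should have units dimensionally equivalent to kg * m^2 / s^2 (e.g. J).
The given unit 'W' reduces to kg * m^2 / s^3. Of the listed options, that is the dimensionality of power.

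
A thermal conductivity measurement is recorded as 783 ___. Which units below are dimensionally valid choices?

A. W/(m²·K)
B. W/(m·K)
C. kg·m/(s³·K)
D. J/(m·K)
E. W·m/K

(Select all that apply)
B, C

thermal conductivity has SI base units: kg * m / (s^3 * K)

Checking each option against kg * m / (s^3 * K):
  A. W/(m²·K): ✗ does not match
  B. W/(m·K): ✓ matches
  C. kg·m/(s³·K): ✓ matches
  D. J/(m·K): ✗ does not match
  E. W·m/K: ✗ does not match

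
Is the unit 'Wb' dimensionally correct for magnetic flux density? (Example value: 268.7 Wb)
No

magnetic flux density has SI base units: kg / (A * s^2)
Wb does NOT reduce to kg / (A * s^2); a valid unit for magnetic flux density would be e.g. T.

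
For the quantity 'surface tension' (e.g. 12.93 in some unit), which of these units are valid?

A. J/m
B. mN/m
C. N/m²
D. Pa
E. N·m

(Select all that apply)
B

surface tension has SI base units: kg / s^2

Checking each option against kg / s^2:
  A. J/m: ✗ does not match
  B. mN/m: ✓ matches
  C. N/m²: ✗ does not match
  D. Pa: ✗ does not match
  E. N·m: ✗ does not match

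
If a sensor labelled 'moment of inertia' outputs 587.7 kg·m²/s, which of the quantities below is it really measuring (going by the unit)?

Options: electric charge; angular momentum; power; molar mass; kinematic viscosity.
angular momentum

moment of inertia should have units dimensionally equivalent to kg * m^2 (e.g. kg·m²).
The given unit 'kg·m²/s' reduces to kg * m^2 / s. Of the listed options, that is the dimensionality of angular momentum.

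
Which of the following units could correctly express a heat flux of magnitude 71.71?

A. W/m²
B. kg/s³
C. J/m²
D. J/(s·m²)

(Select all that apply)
A, B, D

heat flux has SI base units: kg / s^3

Checking each option against kg / s^3:
  A. W/m²: ✓ matches
  B. kg/s³: ✓ matches
  C. J/m²: ✗ does not match
  D. J/(s·m²): ✓ matches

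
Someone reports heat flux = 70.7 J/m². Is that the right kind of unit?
No

heat flux has SI base units: kg / s^3
J/m² does NOT reduce to kg / s^3; a valid unit for heat flux would be e.g. W/m².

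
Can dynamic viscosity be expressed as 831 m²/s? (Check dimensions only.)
No

dynamic viscosity has SI base units: kg / (m * s)
m²/s does NOT reduce to kg / (m * s); a valid unit for dynamic viscosity would be e.g. Pa·s.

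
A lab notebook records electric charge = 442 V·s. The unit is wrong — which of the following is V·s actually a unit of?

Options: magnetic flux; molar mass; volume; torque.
magnetic flux

electric charge should have units dimensionally equivalent to A * s (e.g. C).
The given unit 'V·s' reduces to kg * m^2 / (A * s^2). Of the listed options, that is the dimensionality of magnetic flux.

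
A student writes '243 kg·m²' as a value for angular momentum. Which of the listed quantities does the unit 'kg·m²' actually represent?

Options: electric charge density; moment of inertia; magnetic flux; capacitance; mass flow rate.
moment of inertia

angular momentum should have units dimensionally equivalent to kg * m^2 / s (e.g. kg·m²/s).
The given unit 'kg·m²' reduces to kg * m^2. Of the listed options, that is the dimensionality of moment of inertia.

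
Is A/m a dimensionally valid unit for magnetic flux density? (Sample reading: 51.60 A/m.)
No

magnetic flux density has SI base units: kg / (A * s^2)
A/m does NOT reduce to kg / (A * s^2); a valid unit for magnetic flux density would be e.g. T.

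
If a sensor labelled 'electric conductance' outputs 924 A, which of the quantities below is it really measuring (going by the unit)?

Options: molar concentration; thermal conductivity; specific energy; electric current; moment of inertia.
electric current

electric conductance should have units dimensionally equivalent to A^2 * s^3 / (kg * m^2) (e.g. S).
The given unit 'A' reduces to A. Of the listed options, that is the dimensionality of electric current.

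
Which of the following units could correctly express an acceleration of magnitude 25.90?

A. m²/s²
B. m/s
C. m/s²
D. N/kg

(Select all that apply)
C, D

acceleration has SI base units: m / s^2

Checking each option against m / s^2:
  A. m²/s²: ✗ does not match
  B. m/s: ✗ does not match
  C. m/s²: ✓ matches
  D. N/kg: ✓ matches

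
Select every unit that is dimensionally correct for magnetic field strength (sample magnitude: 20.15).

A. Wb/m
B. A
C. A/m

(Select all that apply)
C

magnetic field strength has SI base units: A / m

Checking each option against A / m:
  A. Wb/m: ✗ does not match
  B. A: ✗ does not match
  C. A/m: ✓ matches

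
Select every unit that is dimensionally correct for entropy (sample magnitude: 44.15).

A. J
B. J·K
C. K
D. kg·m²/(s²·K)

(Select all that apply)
D

entropy has SI base units: kg * m^2 / (s^2 * K)

Checking each option against kg * m^2 / (s^2 * K):
  A. J: ✗ does not match
  B. J·K: ✗ does not match
  C. K: ✗ does not match
  D. kg·m²/(s²·K): ✓ matches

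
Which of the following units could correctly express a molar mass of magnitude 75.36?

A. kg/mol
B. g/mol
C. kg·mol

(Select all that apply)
A, B

molar mass has SI base units: kg / mol

Checking each option against kg / mol:
  A. kg/mol: ✓ matches
  B. g/mol: ✓ matches
  C. kg·mol: ✗ does not match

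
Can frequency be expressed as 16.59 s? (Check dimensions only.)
No

frequency has SI base units: 1 / s
s does NOT reduce to 1 / s; a valid unit for frequency would be e.g. Hz.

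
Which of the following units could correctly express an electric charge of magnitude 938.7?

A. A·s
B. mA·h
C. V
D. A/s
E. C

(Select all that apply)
A, B, E

electric charge has SI base units: A * s

Checking each option against A * s:
  A. A·s: ✓ matches
  B. mA·h: ✓ matches
  C. V: ✗ does not match
  D. A/s: ✗ does not match
  E. C: ✓ matches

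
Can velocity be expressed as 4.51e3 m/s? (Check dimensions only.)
Yes

velocity has SI base units: m / s
m/s reduces to the same SI base units, so it is a valid unit for velocity.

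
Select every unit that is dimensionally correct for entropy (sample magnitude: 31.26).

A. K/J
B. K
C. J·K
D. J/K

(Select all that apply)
D

entropy has SI base units: kg * m^2 / (s^2 * K)

Checking each option against kg * m^2 / (s^2 * K):
  A. K/J: ✗ does not match
  B. K: ✗ does not match
  C. J·K: ✗ does not match
  D. J/K: ✓ matches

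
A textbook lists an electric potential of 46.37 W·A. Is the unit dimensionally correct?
No

electric potential has SI base units: kg * m^2 / (A * s^3)
W·A does NOT reduce to kg * m^2 / (A * s^3); a valid unit for electric potential would be e.g. V.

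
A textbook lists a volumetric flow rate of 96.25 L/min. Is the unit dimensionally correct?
Yes

volumetric flow rate has SI base units: m^3 / s
L/min reduces to the same SI base units, so it is a valid unit for volumetric flow rate.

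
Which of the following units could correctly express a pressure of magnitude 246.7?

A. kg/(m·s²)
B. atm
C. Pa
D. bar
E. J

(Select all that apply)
A, B, C, D

pressure has SI base units: kg / (m * s^2)

Checking each option against kg / (m * s^2):
  A. kg/(m·s²): ✓ matches
  B. atm: ✓ matches
  C. Pa: ✓ matches
  D. bar: ✓ matches
  E. J: ✗ does not match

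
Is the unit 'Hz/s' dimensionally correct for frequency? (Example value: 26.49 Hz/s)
No

frequency has SI base units: 1 / s
Hz/s does NOT reduce to 1 / s; a valid unit for frequency would be e.g. Hz.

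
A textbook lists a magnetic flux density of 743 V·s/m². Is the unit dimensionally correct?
Yes

magnetic flux density has SI base units: kg / (A * s^2)
V·s/m² reduces to the same SI base units, so it is a valid unit for magnetic flux density.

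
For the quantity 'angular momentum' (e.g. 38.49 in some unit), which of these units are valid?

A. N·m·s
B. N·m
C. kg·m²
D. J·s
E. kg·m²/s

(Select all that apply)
A, D, E

angular momentum has SI base units: kg * m^2 / s

Checking each option against kg * m^2 / s:
  A. N·m·s: ✓ matches
  B. N·m: ✗ does not match
  C. kg·m²: ✗ does not match
  D. J·s: ✓ matches
  E. kg·m²/s: ✓ matches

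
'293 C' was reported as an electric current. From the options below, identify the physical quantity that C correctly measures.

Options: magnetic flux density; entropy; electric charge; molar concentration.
electric charge

electric current should have units dimensionally equivalent to A (e.g. A).
The given unit 'C' reduces to A * s. Of the listed options, that is the dimensionality of electric charge.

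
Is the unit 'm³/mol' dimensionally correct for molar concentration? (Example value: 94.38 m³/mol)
No

molar concentration has SI base units: mol / m^3
m³/mol does NOT reduce to mol / m^3; a valid unit for molar concentration would be e.g. mol/m³.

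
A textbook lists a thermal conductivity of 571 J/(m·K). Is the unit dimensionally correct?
No

thermal conductivity has SI base units: kg * m / (s^3 * K)
J/(m·K) does NOT reduce to kg * m / (s^3 * K); a valid unit for thermal conductivity would be e.g. W/(m·K).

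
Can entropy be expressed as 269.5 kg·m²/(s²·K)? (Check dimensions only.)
Yes

entropy has SI base units: kg * m^2 / (s^2 * K)
kg·m²/(s²·K) reduces to the same SI base units, so it is a valid unit for entropy.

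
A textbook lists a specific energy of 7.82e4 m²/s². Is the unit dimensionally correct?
Yes

specific energy has SI base units: m^2 / s^2
m²/s² reduces to the same SI base units, so it is a valid unit for specific energy.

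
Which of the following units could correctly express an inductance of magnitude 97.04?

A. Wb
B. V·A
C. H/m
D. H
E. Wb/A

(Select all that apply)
D, E

inductance has SI base units: kg * m^2 / (A^2 * s^2)

Checking each option against kg * m^2 / (A^2 * s^2):
  A. Wb: ✗ does not match
  B. V·A: ✗ does not match
  C. H/m: ✗ does not match
  D. H: ✓ matches
  E. Wb/A: ✓ matches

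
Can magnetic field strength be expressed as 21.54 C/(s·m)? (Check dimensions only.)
Yes

magnetic field strength has SI base units: A / m
C/(s·m) reduces to the same SI base units, so it is a valid unit for magnetic field strength.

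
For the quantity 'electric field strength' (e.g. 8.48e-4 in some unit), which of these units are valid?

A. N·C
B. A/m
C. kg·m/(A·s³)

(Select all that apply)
C

electric field strength has SI base units: kg * m / (A * s^3)

Checking each option against kg * m / (A * s^3):
  A. N·C: ✗ does not match
  B. A/m: ✗ does not match
  C. kg·m/(A·s³): ✓ matches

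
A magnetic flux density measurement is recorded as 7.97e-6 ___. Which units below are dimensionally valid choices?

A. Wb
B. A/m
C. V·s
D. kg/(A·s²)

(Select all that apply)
D

magnetic flux density has SI base units: kg / (A * s^2)

Checking each option against kg / (A * s^2):
  A. Wb: ✗ does not match
  B. A/m: ✗ does not match
  C. V·s: ✗ does not match
  D. kg/(A·s²): ✓ matches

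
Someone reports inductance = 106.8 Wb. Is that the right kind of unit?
No

inductance has SI base units: kg * m^2 / (A^2 * s^2)
Wb does NOT reduce to kg * m^2 / (A^2 * s^2); a valid unit for inductance would be e.g. H.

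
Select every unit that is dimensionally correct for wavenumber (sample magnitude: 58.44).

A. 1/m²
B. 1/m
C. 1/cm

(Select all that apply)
B, C

wavenumber has SI base units: 1 / m

Checking each option against 1 / m:
  A. 1/m²: ✗ does not match
  B. 1/m: ✓ matches
  C. 1/cm: ✓ matches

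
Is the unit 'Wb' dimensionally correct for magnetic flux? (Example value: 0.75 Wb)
Yes

magnetic flux has SI base units: kg * m^2 / (A * s^2)
Wb reduces to the same SI base units, so it is a valid unit for magnetic flux.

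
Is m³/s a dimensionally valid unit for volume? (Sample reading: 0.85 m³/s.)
No

volume has SI base units: m^3
m³/s does NOT reduce to m^3; a valid unit for volume would be e.g. m³.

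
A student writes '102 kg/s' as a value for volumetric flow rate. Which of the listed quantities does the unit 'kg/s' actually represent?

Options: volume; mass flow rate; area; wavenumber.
mass flow rate

volumetric flow rate should have units dimensionally equivalent to m^3 / s (e.g. m³/s).
The given unit 'kg/s' reduces to kg / s. Of the listed options, that is the dimensionality of mass flow rate.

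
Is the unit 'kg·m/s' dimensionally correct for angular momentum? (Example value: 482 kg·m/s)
No

angular momentum has SI base units: kg * m^2 / s
kg·m/s does NOT reduce to kg * m^2 / s; a valid unit for angular momentum would be e.g. kg·m²/s.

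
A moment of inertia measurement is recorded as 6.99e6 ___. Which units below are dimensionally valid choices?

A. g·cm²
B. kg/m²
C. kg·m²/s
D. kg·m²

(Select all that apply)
A, D

moment of inertia has SI base units: kg * m^2

Checking each option against kg * m^2:
  A. g·cm²: ✓ matches
  B. kg/m²: ✗ does not match
  C. kg·m²/s: ✗ does not match
  D. kg·m²: ✓ matches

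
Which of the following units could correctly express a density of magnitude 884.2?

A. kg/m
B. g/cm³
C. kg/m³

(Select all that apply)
B, C

density has SI base units: kg / m^3

Checking each option against kg / m^3:
  A. kg/m: ✗ does not match
  B. g/cm³: ✓ matches
  C. kg/m³: ✓ matches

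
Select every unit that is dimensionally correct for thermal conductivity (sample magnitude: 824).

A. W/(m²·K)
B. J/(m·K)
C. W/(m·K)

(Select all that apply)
C

thermal conductivity has SI base units: kg * m / (s^3 * K)

Checking each option against kg * m / (s^3 * K):
  A. W/(m²·K): ✗ does not match
  B. J/(m·K): ✗ does not match
  C. W/(m·K): ✓ matches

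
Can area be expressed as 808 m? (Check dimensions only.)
No

area has SI base units: m^2
m does NOT reduce to m^2; a valid unit for area would be e.g. m².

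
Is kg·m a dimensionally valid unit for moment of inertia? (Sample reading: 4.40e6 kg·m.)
No

moment of inertia has SI base units: kg * m^2
kg·m does NOT reduce to kg * m^2; a valid unit for moment of inertia would be e.g. kg·m².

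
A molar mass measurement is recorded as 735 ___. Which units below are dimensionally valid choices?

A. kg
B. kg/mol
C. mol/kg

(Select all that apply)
B

molar mass has SI base units: kg / mol

Checking each option against kg / mol:
  A. kg: ✗ does not match
  B. kg/mol: ✓ matches
  C. mol/kg: ✗ does not match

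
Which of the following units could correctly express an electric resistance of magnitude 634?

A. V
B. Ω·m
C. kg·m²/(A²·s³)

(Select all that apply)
C

electric resistance has SI base units: kg * m^2 / (A^2 * s^3)

Checking each option against kg * m^2 / (A^2 * s^3):
  A. V: ✗ does not match
  B. Ω·m: ✗ does not match
  C. kg·m²/(A²·s³): ✓ matches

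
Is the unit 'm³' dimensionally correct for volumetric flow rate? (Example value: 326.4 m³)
No

volumetric flow rate has SI base units: m^3 / s
m³ does NOT reduce to m^3 / s; a valid unit for volumetric flow rate would be e.g. m³/s.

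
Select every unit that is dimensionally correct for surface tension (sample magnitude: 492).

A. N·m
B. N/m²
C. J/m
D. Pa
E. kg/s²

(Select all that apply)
E

surface tension has SI base units: kg / s^2

Checking each option against kg / s^2:
  A. N·m: ✗ does not match
  B. N/m²: ✗ does not match
  C. J/m: ✗ does not match
  D. Pa: ✗ does not match
  E. kg/s²: ✓ matches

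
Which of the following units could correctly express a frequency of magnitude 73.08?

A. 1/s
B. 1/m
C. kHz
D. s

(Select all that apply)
A, C

frequency has SI base units: 1 / s

Checking each option against 1 / s:
  A. 1/s: ✓ matches
  B. 1/m: ✗ does not match
  C. kHz: ✓ matches
  D. s: ✗ does not match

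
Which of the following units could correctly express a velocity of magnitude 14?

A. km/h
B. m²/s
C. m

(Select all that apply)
A

velocity has SI base units: m / s

Checking each option against m / s:
  A. km/h: ✓ matches
  B. m²/s: ✗ does not match
  C. m: ✗ does not match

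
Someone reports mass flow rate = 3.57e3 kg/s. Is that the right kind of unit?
Yes

mass flow rate has SI base units: kg / s
kg/s reduces to the same SI base units, so it is a valid unit for mass flow rate.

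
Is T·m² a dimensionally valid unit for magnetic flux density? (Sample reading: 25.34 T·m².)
No

magnetic flux density has SI base units: kg / (A * s^2)
T·m² does NOT reduce to kg / (A * s^2); a valid unit for magnetic flux density would be e.g. T.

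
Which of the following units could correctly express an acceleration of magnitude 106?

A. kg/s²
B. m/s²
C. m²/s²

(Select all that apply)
B

acceleration has SI base units: m / s^2

Checking each option against m / s^2:
  A. kg/s²: ✗ does not match
  B. m/s²: ✓ matches
  C. m²/s²: ✗ does not match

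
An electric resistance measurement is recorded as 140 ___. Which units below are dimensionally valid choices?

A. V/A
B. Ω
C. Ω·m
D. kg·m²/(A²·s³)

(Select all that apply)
A, B, D

electric resistance has SI base units: kg * m^2 / (A^2 * s^3)

Checking each option against kg * m^2 / (A^2 * s^3):
  A. V/A: ✓ matches
  B. Ω: ✓ matches
  C. Ω·m: ✗ does not match
  D. kg·m²/(A²·s³): ✓ matches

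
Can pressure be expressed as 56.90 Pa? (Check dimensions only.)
Yes

pressure has SI base units: kg / (m * s^2)
Pa reduces to the same SI base units, so it is a valid unit for pressure.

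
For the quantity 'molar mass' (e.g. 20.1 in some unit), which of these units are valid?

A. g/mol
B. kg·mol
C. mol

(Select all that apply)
A

molar mass has SI base units: kg / mol

Checking each option against kg / mol:
  A. g/mol: ✓ matches
  B. kg·mol: ✗ does not match
  C. mol: ✗ does not match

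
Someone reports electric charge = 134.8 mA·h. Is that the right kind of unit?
Yes

electric charge has SI base units: A * s
mA·h reduces to the same SI base units, so it is a valid unit for electric charge.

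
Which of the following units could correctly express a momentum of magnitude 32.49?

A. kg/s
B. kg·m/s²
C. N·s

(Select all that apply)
C

momentum has SI base units: kg * m / s

Checking each option against kg * m / s:
  A. kg/s: ✗ does not match
  B. kg·m/s²: ✗ does not match
  C. N·s: ✓ matches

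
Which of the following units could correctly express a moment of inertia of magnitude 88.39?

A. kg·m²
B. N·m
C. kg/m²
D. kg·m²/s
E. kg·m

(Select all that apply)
A

moment of inertia has SI base units: kg * m^2

Checking each option against kg * m^2:
  A. kg·m²: ✓ matches
  B. N·m: ✗ does not match
  C. kg/m²: ✗ does not match
  D. kg·m²/s: ✗ does not match
  E. kg·m: ✗ does not match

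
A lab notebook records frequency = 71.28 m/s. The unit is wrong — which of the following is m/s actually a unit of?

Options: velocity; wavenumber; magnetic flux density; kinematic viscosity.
velocity

frequency should have units dimensionally equivalent to 1 / s (e.g. Hz).
The given unit 'm/s' reduces to m / s. Of the listed options, that is the dimensionality of velocity.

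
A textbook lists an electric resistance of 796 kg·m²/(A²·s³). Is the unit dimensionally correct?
Yes

electric resistance has SI base units: kg * m^2 / (A^2 * s^3)
kg·m²/(A²·s³) reduces to the same SI base units, so it is a valid unit for electric resistance.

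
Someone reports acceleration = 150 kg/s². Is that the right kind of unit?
No

acceleration has SI base units: m / s^2
kg/s² does NOT reduce to m / s^2; a valid unit for acceleration would be e.g. m/s².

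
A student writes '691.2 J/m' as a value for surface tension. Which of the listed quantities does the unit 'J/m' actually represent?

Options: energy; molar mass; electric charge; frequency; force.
force

surface tension should have units dimensionally equivalent to kg / s^2 (e.g. N/m).
The given unit 'J/m' reduces to kg * m / s^2. Of the listed options, that is the dimensionality of force.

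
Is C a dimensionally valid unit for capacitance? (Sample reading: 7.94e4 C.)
No

capacitance has SI base units: A^2 * s^4 / (kg * m^2)
C does NOT reduce to A^2 * s^4 / (kg * m^2); a valid unit for capacitance would be e.g. F.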